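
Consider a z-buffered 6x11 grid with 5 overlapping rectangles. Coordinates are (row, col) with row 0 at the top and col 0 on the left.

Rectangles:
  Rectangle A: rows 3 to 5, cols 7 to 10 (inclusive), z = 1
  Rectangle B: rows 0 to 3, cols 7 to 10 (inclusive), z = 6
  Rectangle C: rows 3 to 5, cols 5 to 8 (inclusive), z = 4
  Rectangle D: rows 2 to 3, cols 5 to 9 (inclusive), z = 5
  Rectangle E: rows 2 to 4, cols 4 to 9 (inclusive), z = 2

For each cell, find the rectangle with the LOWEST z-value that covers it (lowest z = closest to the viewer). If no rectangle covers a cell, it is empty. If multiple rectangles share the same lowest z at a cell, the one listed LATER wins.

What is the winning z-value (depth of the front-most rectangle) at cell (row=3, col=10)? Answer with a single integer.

Check cell (3,10):
  A: rows 3-5 cols 7-10 z=1 -> covers; best now A (z=1)
  B: rows 0-3 cols 7-10 z=6 -> covers; best now A (z=1)
  C: rows 3-5 cols 5-8 -> outside (col miss)
  D: rows 2-3 cols 5-9 -> outside (col miss)
  E: rows 2-4 cols 4-9 -> outside (col miss)
Winner: A at z=1

Answer: 1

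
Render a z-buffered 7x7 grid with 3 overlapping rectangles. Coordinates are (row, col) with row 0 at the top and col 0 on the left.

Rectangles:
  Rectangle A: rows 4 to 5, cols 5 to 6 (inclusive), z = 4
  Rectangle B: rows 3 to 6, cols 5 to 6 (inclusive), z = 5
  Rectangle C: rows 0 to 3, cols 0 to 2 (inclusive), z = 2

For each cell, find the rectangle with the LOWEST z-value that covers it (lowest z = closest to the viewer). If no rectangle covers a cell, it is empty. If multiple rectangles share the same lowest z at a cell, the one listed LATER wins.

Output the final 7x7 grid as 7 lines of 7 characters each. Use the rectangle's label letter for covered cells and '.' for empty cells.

CCC....
CCC....
CCC....
CCC..BB
.....AA
.....AA
.....BB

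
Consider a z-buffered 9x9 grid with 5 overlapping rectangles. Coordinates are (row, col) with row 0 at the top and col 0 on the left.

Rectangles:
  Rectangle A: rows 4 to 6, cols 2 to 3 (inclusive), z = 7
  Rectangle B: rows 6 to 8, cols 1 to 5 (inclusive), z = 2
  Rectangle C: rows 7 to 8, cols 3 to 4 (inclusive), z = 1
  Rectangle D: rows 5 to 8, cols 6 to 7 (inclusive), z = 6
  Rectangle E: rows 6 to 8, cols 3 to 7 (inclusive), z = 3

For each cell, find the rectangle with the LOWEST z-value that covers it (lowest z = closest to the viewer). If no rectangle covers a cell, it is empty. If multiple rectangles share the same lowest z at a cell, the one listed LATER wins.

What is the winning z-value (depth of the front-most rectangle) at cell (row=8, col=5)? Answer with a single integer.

Answer: 2

Derivation:
Check cell (8,5):
  A: rows 4-6 cols 2-3 -> outside (row miss)
  B: rows 6-8 cols 1-5 z=2 -> covers; best now B (z=2)
  C: rows 7-8 cols 3-4 -> outside (col miss)
  D: rows 5-8 cols 6-7 -> outside (col miss)
  E: rows 6-8 cols 3-7 z=3 -> covers; best now B (z=2)
Winner: B at z=2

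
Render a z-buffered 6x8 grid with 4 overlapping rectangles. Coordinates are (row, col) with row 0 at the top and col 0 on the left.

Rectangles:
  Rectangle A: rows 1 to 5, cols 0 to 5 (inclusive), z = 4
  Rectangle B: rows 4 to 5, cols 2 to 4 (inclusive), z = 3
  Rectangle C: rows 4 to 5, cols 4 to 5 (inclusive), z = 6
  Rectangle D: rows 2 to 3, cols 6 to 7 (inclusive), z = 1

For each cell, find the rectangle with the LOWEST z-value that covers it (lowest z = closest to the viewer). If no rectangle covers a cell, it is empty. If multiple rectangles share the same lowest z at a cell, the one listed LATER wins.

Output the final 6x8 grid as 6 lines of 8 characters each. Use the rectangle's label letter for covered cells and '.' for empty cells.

........
AAAAAA..
AAAAAADD
AAAAAADD
AABBBA..
AABBBA..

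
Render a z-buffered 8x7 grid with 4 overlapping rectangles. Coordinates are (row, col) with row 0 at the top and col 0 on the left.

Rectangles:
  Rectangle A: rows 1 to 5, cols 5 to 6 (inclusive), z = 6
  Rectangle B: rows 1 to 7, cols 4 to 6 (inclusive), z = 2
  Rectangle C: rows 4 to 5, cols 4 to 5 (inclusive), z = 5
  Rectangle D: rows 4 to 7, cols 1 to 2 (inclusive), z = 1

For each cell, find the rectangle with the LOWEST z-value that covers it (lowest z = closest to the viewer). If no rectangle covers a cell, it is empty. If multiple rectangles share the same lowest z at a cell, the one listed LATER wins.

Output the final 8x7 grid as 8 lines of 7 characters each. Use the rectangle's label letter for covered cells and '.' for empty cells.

.......
....BBB
....BBB
....BBB
.DD.BBB
.DD.BBB
.DD.BBB
.DD.BBB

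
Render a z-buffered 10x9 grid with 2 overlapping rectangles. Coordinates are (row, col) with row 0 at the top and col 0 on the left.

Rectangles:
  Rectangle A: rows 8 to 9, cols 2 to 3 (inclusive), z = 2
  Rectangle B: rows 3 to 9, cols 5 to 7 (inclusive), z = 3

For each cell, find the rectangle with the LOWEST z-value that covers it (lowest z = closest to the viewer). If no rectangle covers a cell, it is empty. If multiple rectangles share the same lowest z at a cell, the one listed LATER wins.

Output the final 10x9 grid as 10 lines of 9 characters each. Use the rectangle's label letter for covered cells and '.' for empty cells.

.........
.........
.........
.....BBB.
.....BBB.
.....BBB.
.....BBB.
.....BBB.
..AA.BBB.
..AA.BBB.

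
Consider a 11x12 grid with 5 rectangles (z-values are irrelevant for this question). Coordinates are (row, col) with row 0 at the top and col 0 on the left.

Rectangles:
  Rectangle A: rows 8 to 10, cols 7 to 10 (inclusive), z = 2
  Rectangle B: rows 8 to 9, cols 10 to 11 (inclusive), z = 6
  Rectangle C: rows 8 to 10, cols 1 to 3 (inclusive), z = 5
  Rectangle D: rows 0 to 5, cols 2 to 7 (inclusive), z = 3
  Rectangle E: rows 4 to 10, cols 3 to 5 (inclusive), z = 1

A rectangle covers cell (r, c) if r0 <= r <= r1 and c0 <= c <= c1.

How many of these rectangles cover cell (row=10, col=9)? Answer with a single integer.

Answer: 1

Derivation:
Check cell (10,9):
  A: rows 8-10 cols 7-10 -> covers
  B: rows 8-9 cols 10-11 -> outside (row miss)
  C: rows 8-10 cols 1-3 -> outside (col miss)
  D: rows 0-5 cols 2-7 -> outside (row miss)
  E: rows 4-10 cols 3-5 -> outside (col miss)
Count covering = 1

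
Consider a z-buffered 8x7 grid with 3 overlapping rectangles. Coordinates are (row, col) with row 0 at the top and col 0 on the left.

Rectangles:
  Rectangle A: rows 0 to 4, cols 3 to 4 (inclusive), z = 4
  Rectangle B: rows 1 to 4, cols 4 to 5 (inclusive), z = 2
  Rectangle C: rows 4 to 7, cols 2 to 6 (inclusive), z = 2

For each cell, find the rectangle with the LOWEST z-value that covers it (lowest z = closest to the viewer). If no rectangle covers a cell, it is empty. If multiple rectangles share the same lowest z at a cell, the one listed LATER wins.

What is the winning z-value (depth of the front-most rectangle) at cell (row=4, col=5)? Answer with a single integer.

Check cell (4,5):
  A: rows 0-4 cols 3-4 -> outside (col miss)
  B: rows 1-4 cols 4-5 z=2 -> covers; best now B (z=2)
  C: rows 4-7 cols 2-6 z=2 -> covers; best now C (z=2)
Winner: C at z=2

Answer: 2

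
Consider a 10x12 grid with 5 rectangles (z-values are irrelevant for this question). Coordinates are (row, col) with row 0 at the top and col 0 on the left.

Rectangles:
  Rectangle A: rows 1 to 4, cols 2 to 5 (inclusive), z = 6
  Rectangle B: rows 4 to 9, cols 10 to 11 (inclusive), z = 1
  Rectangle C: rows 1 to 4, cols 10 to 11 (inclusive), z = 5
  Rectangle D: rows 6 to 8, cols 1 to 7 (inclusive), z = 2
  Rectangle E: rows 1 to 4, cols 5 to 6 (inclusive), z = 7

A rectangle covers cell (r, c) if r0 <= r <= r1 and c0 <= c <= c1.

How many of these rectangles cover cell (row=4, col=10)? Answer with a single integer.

Check cell (4,10):
  A: rows 1-4 cols 2-5 -> outside (col miss)
  B: rows 4-9 cols 10-11 -> covers
  C: rows 1-4 cols 10-11 -> covers
  D: rows 6-8 cols 1-7 -> outside (row miss)
  E: rows 1-4 cols 5-6 -> outside (col miss)
Count covering = 2

Answer: 2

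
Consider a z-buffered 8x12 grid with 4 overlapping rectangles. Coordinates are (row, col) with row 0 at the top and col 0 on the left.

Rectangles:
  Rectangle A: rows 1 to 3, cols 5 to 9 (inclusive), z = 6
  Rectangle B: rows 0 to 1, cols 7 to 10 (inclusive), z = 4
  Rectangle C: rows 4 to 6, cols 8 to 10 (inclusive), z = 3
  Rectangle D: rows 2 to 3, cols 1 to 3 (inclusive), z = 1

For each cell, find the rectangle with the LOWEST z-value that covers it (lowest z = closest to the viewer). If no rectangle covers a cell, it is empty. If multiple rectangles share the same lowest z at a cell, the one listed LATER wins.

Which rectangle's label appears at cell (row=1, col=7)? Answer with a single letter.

Check cell (1,7):
  A: rows 1-3 cols 5-9 z=6 -> covers; best now A (z=6)
  B: rows 0-1 cols 7-10 z=4 -> covers; best now B (z=4)
  C: rows 4-6 cols 8-10 -> outside (row miss)
  D: rows 2-3 cols 1-3 -> outside (row miss)
Winner: B at z=4

Answer: B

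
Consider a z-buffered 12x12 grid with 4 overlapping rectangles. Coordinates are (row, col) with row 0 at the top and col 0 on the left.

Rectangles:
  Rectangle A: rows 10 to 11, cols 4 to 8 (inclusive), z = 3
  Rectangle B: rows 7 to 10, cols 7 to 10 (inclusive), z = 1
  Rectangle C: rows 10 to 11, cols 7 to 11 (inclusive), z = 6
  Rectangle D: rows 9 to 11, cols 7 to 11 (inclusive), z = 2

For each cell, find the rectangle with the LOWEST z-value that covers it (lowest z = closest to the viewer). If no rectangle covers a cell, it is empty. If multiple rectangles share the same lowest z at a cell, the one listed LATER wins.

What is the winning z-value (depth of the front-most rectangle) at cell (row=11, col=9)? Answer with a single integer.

Answer: 2

Derivation:
Check cell (11,9):
  A: rows 10-11 cols 4-8 -> outside (col miss)
  B: rows 7-10 cols 7-10 -> outside (row miss)
  C: rows 10-11 cols 7-11 z=6 -> covers; best now C (z=6)
  D: rows 9-11 cols 7-11 z=2 -> covers; best now D (z=2)
Winner: D at z=2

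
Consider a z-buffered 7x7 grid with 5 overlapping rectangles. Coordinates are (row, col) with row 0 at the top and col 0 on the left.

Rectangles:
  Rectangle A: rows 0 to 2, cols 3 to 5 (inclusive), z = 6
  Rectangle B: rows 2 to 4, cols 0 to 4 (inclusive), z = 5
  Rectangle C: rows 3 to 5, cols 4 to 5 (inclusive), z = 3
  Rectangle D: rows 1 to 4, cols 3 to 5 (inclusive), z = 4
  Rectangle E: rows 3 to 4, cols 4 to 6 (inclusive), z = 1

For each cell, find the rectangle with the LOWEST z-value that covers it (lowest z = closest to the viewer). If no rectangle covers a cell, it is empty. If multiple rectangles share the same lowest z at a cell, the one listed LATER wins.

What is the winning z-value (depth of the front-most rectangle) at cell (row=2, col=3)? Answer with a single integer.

Answer: 4

Derivation:
Check cell (2,3):
  A: rows 0-2 cols 3-5 z=6 -> covers; best now A (z=6)
  B: rows 2-4 cols 0-4 z=5 -> covers; best now B (z=5)
  C: rows 3-5 cols 4-5 -> outside (row miss)
  D: rows 1-4 cols 3-5 z=4 -> covers; best now D (z=4)
  E: rows 3-4 cols 4-6 -> outside (row miss)
Winner: D at z=4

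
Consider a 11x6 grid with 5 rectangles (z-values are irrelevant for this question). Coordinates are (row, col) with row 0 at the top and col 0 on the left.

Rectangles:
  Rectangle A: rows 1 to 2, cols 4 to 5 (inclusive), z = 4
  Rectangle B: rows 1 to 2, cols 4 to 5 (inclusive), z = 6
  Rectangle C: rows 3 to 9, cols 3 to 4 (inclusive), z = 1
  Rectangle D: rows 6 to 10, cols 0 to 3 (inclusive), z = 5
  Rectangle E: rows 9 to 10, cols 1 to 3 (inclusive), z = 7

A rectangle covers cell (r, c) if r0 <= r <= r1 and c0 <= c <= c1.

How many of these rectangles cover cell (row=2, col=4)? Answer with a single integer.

Answer: 2

Derivation:
Check cell (2,4):
  A: rows 1-2 cols 4-5 -> covers
  B: rows 1-2 cols 4-5 -> covers
  C: rows 3-9 cols 3-4 -> outside (row miss)
  D: rows 6-10 cols 0-3 -> outside (row miss)
  E: rows 9-10 cols 1-3 -> outside (row miss)
Count covering = 2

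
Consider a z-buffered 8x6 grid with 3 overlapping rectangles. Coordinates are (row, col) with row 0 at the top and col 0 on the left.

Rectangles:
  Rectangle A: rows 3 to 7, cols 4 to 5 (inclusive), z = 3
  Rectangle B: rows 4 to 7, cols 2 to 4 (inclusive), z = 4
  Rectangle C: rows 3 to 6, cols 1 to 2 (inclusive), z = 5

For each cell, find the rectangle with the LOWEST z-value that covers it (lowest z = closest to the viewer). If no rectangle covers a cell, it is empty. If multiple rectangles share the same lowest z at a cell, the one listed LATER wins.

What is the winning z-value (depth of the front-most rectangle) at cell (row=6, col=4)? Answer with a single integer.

Answer: 3

Derivation:
Check cell (6,4):
  A: rows 3-7 cols 4-5 z=3 -> covers; best now A (z=3)
  B: rows 4-7 cols 2-4 z=4 -> covers; best now A (z=3)
  C: rows 3-6 cols 1-2 -> outside (col miss)
Winner: A at z=3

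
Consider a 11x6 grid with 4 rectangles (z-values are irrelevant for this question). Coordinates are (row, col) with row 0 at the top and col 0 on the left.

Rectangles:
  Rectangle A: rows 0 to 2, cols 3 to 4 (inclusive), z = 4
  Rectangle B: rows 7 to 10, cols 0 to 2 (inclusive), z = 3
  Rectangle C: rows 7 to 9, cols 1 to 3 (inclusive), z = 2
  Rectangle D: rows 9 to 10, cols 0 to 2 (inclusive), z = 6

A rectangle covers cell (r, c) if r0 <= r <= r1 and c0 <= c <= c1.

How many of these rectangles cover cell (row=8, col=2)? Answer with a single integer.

Check cell (8,2):
  A: rows 0-2 cols 3-4 -> outside (row miss)
  B: rows 7-10 cols 0-2 -> covers
  C: rows 7-9 cols 1-3 -> covers
  D: rows 9-10 cols 0-2 -> outside (row miss)
Count covering = 2

Answer: 2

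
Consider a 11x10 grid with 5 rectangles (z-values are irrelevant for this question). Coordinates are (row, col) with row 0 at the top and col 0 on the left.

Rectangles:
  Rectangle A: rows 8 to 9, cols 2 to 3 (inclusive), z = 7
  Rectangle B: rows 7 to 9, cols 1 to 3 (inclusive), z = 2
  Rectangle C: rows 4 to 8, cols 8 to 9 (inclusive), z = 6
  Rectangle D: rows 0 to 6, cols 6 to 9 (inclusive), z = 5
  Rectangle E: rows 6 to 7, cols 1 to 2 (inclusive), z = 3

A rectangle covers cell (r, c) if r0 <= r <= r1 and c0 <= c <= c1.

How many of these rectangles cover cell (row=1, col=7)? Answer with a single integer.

Answer: 1

Derivation:
Check cell (1,7):
  A: rows 8-9 cols 2-3 -> outside (row miss)
  B: rows 7-9 cols 1-3 -> outside (row miss)
  C: rows 4-8 cols 8-9 -> outside (row miss)
  D: rows 0-6 cols 6-9 -> covers
  E: rows 6-7 cols 1-2 -> outside (row miss)
Count covering = 1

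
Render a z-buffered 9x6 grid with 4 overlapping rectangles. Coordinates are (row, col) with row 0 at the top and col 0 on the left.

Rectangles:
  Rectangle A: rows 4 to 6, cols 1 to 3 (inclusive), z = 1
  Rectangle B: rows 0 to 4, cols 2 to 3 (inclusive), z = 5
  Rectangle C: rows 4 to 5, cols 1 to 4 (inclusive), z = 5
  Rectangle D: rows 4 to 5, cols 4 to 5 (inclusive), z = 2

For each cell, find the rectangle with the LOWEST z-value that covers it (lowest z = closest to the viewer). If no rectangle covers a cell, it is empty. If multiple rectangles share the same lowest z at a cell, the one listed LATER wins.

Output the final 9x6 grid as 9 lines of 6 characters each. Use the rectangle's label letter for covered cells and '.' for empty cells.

..BB..
..BB..
..BB..
..BB..
.AAADD
.AAADD
.AAA..
......
......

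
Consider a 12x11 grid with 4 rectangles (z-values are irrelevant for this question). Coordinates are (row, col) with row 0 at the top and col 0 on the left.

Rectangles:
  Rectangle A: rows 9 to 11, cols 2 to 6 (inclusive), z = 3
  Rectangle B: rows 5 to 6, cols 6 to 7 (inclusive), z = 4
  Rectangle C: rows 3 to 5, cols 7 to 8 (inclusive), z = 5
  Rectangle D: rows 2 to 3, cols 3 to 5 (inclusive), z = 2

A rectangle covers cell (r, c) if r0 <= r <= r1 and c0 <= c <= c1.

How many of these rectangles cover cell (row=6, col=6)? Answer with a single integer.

Answer: 1

Derivation:
Check cell (6,6):
  A: rows 9-11 cols 2-6 -> outside (row miss)
  B: rows 5-6 cols 6-7 -> covers
  C: rows 3-5 cols 7-8 -> outside (row miss)
  D: rows 2-3 cols 3-5 -> outside (row miss)
Count covering = 1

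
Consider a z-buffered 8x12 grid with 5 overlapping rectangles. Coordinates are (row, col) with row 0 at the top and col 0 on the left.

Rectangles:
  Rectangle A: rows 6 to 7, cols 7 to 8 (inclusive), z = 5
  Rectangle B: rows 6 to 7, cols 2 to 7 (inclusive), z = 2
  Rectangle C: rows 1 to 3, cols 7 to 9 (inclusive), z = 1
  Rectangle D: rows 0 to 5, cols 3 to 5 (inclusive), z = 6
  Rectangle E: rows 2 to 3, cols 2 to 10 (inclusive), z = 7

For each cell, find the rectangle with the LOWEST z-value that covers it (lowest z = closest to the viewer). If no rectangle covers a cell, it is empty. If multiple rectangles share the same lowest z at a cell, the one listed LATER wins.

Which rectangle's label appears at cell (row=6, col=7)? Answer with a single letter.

Check cell (6,7):
  A: rows 6-7 cols 7-8 z=5 -> covers; best now A (z=5)
  B: rows 6-7 cols 2-7 z=2 -> covers; best now B (z=2)
  C: rows 1-3 cols 7-9 -> outside (row miss)
  D: rows 0-5 cols 3-5 -> outside (row miss)
  E: rows 2-3 cols 2-10 -> outside (row miss)
Winner: B at z=2

Answer: B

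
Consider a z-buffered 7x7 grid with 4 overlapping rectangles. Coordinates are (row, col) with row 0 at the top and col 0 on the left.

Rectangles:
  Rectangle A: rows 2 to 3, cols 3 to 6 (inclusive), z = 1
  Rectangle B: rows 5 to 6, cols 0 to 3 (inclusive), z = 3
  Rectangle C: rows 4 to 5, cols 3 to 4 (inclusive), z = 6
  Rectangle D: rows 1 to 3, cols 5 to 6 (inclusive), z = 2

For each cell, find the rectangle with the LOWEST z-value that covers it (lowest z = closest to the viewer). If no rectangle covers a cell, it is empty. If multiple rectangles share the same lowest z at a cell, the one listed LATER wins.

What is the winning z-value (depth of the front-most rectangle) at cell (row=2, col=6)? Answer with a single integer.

Answer: 1

Derivation:
Check cell (2,6):
  A: rows 2-3 cols 3-6 z=1 -> covers; best now A (z=1)
  B: rows 5-6 cols 0-3 -> outside (row miss)
  C: rows 4-5 cols 3-4 -> outside (row miss)
  D: rows 1-3 cols 5-6 z=2 -> covers; best now A (z=1)
Winner: A at z=1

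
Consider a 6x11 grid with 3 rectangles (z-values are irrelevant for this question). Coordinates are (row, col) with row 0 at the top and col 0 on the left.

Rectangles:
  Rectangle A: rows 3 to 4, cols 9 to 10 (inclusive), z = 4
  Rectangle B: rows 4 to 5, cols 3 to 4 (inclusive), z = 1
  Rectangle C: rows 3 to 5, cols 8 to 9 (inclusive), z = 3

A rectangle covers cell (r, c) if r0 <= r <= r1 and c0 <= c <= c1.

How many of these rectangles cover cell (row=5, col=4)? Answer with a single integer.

Check cell (5,4):
  A: rows 3-4 cols 9-10 -> outside (row miss)
  B: rows 4-5 cols 3-4 -> covers
  C: rows 3-5 cols 8-9 -> outside (col miss)
Count covering = 1

Answer: 1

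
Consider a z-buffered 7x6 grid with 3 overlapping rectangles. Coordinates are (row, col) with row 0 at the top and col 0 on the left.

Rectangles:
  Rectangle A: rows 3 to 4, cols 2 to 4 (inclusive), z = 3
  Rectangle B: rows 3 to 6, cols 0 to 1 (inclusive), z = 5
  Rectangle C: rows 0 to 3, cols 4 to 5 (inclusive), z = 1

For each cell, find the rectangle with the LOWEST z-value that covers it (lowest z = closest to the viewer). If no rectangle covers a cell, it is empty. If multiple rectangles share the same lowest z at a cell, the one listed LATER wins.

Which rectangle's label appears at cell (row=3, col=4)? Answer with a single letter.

Check cell (3,4):
  A: rows 3-4 cols 2-4 z=3 -> covers; best now A (z=3)
  B: rows 3-6 cols 0-1 -> outside (col miss)
  C: rows 0-3 cols 4-5 z=1 -> covers; best now C (z=1)
Winner: C at z=1

Answer: C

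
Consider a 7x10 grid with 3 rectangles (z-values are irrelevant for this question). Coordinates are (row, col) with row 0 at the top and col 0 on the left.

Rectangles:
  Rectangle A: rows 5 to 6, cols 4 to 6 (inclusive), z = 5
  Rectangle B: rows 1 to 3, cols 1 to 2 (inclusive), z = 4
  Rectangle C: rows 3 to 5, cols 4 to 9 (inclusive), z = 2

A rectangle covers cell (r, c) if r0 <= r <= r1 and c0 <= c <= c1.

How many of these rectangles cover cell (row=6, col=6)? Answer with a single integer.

Answer: 1

Derivation:
Check cell (6,6):
  A: rows 5-6 cols 4-6 -> covers
  B: rows 1-3 cols 1-2 -> outside (row miss)
  C: rows 3-5 cols 4-9 -> outside (row miss)
Count covering = 1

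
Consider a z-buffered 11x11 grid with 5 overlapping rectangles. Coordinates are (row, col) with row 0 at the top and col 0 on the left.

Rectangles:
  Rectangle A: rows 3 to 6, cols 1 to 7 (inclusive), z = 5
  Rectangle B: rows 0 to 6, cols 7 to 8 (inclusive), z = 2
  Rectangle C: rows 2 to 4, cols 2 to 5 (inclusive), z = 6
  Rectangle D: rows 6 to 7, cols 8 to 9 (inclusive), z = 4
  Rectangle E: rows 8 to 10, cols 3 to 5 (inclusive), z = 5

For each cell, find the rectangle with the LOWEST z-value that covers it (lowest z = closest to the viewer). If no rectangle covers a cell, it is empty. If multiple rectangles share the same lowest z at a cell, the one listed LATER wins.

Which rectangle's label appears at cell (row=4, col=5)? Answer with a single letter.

Answer: A

Derivation:
Check cell (4,5):
  A: rows 3-6 cols 1-7 z=5 -> covers; best now A (z=5)
  B: rows 0-6 cols 7-8 -> outside (col miss)
  C: rows 2-4 cols 2-5 z=6 -> covers; best now A (z=5)
  D: rows 6-7 cols 8-9 -> outside (row miss)
  E: rows 8-10 cols 3-5 -> outside (row miss)
Winner: A at z=5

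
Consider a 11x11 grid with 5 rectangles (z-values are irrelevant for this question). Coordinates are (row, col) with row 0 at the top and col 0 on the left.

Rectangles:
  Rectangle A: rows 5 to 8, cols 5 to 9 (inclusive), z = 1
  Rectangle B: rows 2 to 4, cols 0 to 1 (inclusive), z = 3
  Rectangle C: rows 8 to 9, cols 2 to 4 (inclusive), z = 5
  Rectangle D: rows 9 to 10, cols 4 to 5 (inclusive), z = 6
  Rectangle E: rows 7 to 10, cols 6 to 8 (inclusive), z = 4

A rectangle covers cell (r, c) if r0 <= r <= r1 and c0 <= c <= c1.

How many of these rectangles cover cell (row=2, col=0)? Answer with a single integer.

Answer: 1

Derivation:
Check cell (2,0):
  A: rows 5-8 cols 5-9 -> outside (row miss)
  B: rows 2-4 cols 0-1 -> covers
  C: rows 8-9 cols 2-4 -> outside (row miss)
  D: rows 9-10 cols 4-5 -> outside (row miss)
  E: rows 7-10 cols 6-8 -> outside (row miss)
Count covering = 1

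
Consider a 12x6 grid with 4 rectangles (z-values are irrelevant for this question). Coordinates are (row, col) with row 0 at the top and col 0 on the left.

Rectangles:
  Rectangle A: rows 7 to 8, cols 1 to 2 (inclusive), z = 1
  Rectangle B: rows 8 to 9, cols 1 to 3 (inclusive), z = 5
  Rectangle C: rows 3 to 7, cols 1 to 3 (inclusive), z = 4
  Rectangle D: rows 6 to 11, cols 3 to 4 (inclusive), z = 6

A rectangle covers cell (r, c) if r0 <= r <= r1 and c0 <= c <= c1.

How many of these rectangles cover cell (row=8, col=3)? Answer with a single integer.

Check cell (8,3):
  A: rows 7-8 cols 1-2 -> outside (col miss)
  B: rows 8-9 cols 1-3 -> covers
  C: rows 3-7 cols 1-3 -> outside (row miss)
  D: rows 6-11 cols 3-4 -> covers
Count covering = 2

Answer: 2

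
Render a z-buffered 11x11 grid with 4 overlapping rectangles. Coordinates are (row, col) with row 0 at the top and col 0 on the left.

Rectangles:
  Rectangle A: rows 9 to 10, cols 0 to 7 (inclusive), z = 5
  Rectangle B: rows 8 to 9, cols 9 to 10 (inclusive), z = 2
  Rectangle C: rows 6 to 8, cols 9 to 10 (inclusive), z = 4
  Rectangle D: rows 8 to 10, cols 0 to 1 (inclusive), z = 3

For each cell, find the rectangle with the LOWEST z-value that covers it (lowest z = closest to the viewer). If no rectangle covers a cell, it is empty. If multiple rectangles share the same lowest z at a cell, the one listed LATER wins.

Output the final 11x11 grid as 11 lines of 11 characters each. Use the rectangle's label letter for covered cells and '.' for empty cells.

...........
...........
...........
...........
...........
...........
.........CC
.........CC
DD.......BB
DDAAAAAA.BB
DDAAAAAA...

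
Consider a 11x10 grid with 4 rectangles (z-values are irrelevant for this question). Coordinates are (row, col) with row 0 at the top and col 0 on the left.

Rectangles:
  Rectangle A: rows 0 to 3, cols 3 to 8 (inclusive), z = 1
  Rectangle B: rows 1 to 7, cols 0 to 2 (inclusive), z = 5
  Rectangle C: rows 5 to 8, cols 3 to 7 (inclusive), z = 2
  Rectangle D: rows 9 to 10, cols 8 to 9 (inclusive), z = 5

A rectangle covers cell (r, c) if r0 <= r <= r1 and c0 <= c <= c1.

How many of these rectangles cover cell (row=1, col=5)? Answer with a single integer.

Check cell (1,5):
  A: rows 0-3 cols 3-8 -> covers
  B: rows 1-7 cols 0-2 -> outside (col miss)
  C: rows 5-8 cols 3-7 -> outside (row miss)
  D: rows 9-10 cols 8-9 -> outside (row miss)
Count covering = 1

Answer: 1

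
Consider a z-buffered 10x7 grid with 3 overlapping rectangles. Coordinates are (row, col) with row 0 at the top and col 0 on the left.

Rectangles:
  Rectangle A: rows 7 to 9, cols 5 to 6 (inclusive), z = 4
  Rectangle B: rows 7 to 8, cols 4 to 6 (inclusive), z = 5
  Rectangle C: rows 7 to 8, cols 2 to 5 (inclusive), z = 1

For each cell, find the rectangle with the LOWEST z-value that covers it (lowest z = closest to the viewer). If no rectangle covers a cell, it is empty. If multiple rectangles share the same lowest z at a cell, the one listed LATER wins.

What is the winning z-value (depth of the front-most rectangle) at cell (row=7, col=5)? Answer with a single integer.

Answer: 1

Derivation:
Check cell (7,5):
  A: rows 7-9 cols 5-6 z=4 -> covers; best now A (z=4)
  B: rows 7-8 cols 4-6 z=5 -> covers; best now A (z=4)
  C: rows 7-8 cols 2-5 z=1 -> covers; best now C (z=1)
Winner: C at z=1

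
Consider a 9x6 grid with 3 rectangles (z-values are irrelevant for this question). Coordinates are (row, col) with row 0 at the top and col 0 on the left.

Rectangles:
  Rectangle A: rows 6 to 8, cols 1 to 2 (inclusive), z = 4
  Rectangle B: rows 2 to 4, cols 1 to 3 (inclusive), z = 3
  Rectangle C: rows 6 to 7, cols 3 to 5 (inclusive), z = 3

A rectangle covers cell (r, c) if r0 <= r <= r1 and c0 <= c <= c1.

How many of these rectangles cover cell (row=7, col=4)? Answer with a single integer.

Answer: 1

Derivation:
Check cell (7,4):
  A: rows 6-8 cols 1-2 -> outside (col miss)
  B: rows 2-4 cols 1-3 -> outside (row miss)
  C: rows 6-7 cols 3-5 -> covers
Count covering = 1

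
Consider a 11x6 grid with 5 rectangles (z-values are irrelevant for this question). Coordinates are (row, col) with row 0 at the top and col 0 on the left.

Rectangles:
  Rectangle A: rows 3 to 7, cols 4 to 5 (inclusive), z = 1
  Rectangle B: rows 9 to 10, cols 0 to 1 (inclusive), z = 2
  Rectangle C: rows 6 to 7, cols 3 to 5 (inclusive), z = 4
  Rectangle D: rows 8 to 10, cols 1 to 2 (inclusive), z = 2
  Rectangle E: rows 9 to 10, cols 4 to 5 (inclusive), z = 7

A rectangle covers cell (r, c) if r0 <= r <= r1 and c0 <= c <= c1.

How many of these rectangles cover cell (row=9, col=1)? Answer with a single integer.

Answer: 2

Derivation:
Check cell (9,1):
  A: rows 3-7 cols 4-5 -> outside (row miss)
  B: rows 9-10 cols 0-1 -> covers
  C: rows 6-7 cols 3-5 -> outside (row miss)
  D: rows 8-10 cols 1-2 -> covers
  E: rows 9-10 cols 4-5 -> outside (col miss)
Count covering = 2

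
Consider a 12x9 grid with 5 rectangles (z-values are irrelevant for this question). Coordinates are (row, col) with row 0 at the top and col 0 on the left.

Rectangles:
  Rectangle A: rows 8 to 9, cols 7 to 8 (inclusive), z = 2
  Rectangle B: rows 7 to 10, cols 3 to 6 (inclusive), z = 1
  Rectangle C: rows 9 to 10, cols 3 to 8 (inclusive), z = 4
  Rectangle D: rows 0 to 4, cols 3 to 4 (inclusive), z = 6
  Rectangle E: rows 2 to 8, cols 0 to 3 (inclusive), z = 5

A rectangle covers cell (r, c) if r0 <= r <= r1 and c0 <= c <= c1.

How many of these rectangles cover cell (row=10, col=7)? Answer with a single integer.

Check cell (10,7):
  A: rows 8-9 cols 7-8 -> outside (row miss)
  B: rows 7-10 cols 3-6 -> outside (col miss)
  C: rows 9-10 cols 3-8 -> covers
  D: rows 0-4 cols 3-4 -> outside (row miss)
  E: rows 2-8 cols 0-3 -> outside (row miss)
Count covering = 1

Answer: 1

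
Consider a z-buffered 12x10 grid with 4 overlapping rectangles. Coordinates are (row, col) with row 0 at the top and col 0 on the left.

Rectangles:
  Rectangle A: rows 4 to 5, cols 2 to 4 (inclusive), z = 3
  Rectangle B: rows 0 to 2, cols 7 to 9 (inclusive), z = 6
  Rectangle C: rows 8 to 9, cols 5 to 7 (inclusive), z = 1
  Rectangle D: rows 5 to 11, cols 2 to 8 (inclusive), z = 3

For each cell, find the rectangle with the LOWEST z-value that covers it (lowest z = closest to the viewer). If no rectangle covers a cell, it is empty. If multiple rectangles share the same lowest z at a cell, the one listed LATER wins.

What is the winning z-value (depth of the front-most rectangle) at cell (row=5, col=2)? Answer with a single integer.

Answer: 3

Derivation:
Check cell (5,2):
  A: rows 4-5 cols 2-4 z=3 -> covers; best now A (z=3)
  B: rows 0-2 cols 7-9 -> outside (row miss)
  C: rows 8-9 cols 5-7 -> outside (row miss)
  D: rows 5-11 cols 2-8 z=3 -> covers; best now D (z=3)
Winner: D at z=3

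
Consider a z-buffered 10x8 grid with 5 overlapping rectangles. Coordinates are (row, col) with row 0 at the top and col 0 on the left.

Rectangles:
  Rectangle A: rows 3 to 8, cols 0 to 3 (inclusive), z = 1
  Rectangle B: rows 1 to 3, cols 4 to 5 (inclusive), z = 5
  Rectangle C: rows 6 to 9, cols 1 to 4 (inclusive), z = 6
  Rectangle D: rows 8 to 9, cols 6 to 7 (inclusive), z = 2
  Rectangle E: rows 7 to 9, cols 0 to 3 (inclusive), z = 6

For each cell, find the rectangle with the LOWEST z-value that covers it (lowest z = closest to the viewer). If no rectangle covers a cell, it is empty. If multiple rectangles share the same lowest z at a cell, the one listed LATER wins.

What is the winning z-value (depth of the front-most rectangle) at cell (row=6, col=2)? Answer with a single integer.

Check cell (6,2):
  A: rows 3-8 cols 0-3 z=1 -> covers; best now A (z=1)
  B: rows 1-3 cols 4-5 -> outside (row miss)
  C: rows 6-9 cols 1-4 z=6 -> covers; best now A (z=1)
  D: rows 8-9 cols 6-7 -> outside (row miss)
  E: rows 7-9 cols 0-3 -> outside (row miss)
Winner: A at z=1

Answer: 1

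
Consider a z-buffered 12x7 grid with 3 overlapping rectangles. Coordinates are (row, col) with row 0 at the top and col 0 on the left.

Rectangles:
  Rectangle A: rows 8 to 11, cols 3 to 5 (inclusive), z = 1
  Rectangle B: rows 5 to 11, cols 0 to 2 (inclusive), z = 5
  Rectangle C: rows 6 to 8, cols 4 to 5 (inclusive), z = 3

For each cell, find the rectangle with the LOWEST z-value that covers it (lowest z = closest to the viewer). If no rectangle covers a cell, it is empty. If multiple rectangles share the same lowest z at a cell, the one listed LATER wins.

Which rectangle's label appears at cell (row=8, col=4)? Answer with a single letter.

Answer: A

Derivation:
Check cell (8,4):
  A: rows 8-11 cols 3-5 z=1 -> covers; best now A (z=1)
  B: rows 5-11 cols 0-2 -> outside (col miss)
  C: rows 6-8 cols 4-5 z=3 -> covers; best now A (z=1)
Winner: A at z=1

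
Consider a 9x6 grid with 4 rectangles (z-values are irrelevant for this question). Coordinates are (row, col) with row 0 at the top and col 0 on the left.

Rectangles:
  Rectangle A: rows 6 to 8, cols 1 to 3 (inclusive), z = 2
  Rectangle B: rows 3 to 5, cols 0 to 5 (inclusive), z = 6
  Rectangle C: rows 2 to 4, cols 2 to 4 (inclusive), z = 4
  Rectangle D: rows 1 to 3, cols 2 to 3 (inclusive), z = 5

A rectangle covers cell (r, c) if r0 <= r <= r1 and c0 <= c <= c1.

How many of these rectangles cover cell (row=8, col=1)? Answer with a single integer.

Answer: 1

Derivation:
Check cell (8,1):
  A: rows 6-8 cols 1-3 -> covers
  B: rows 3-5 cols 0-5 -> outside (row miss)
  C: rows 2-4 cols 2-4 -> outside (row miss)
  D: rows 1-3 cols 2-3 -> outside (row miss)
Count covering = 1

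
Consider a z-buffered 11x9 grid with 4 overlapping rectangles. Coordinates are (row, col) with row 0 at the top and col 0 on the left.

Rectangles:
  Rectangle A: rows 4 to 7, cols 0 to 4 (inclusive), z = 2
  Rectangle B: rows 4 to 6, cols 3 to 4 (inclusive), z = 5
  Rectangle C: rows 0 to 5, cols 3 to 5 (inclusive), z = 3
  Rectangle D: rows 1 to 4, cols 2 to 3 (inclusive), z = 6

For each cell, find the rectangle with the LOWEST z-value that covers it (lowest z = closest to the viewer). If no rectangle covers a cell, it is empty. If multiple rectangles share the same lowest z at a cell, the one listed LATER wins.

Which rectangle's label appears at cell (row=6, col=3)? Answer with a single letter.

Answer: A

Derivation:
Check cell (6,3):
  A: rows 4-7 cols 0-4 z=2 -> covers; best now A (z=2)
  B: rows 4-6 cols 3-4 z=5 -> covers; best now A (z=2)
  C: rows 0-5 cols 3-5 -> outside (row miss)
  D: rows 1-4 cols 2-3 -> outside (row miss)
Winner: A at z=2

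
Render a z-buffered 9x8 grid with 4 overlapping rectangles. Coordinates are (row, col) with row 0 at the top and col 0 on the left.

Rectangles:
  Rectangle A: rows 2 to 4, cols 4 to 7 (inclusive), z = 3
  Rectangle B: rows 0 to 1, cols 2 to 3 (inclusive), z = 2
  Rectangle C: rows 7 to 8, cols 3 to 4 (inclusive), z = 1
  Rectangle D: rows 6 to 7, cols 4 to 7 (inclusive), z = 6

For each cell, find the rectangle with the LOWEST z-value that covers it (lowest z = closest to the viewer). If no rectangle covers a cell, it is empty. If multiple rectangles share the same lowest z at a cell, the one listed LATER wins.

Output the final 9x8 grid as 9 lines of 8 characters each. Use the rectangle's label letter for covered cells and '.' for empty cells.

..BB....
..BB....
....AAAA
....AAAA
....AAAA
........
....DDDD
...CCDDD
...CC...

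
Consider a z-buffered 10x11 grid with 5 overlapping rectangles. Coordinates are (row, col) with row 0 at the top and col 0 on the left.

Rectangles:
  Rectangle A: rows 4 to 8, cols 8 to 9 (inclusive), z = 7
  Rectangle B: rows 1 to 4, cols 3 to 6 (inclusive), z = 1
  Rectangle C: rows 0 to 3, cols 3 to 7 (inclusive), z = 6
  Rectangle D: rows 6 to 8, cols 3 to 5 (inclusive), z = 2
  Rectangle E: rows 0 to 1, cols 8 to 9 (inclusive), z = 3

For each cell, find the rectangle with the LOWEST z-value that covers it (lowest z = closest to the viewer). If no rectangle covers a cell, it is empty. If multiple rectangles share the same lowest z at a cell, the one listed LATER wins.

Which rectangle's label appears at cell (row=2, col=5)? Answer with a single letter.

Check cell (2,5):
  A: rows 4-8 cols 8-9 -> outside (row miss)
  B: rows 1-4 cols 3-6 z=1 -> covers; best now B (z=1)
  C: rows 0-3 cols 3-7 z=6 -> covers; best now B (z=1)
  D: rows 6-8 cols 3-5 -> outside (row miss)
  E: rows 0-1 cols 8-9 -> outside (row miss)
Winner: B at z=1

Answer: B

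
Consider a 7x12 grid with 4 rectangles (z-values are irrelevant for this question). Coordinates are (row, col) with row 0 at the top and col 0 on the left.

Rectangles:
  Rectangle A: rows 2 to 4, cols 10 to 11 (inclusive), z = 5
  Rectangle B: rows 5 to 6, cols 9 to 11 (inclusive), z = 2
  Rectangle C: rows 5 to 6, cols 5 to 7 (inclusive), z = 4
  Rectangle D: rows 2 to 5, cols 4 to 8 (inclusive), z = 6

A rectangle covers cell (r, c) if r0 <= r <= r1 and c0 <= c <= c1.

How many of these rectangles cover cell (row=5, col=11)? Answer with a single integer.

Check cell (5,11):
  A: rows 2-4 cols 10-11 -> outside (row miss)
  B: rows 5-6 cols 9-11 -> covers
  C: rows 5-6 cols 5-7 -> outside (col miss)
  D: rows 2-5 cols 4-8 -> outside (col miss)
Count covering = 1

Answer: 1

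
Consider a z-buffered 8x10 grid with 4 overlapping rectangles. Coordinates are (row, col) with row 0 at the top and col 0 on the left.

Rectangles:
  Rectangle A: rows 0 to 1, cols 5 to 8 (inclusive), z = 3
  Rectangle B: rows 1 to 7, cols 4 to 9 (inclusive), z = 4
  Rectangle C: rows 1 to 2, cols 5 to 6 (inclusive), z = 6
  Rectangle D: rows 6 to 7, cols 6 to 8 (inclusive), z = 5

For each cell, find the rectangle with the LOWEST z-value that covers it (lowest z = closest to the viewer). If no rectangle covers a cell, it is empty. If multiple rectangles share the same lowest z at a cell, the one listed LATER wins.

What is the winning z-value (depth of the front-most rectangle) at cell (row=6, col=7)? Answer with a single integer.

Check cell (6,7):
  A: rows 0-1 cols 5-8 -> outside (row miss)
  B: rows 1-7 cols 4-9 z=4 -> covers; best now B (z=4)
  C: rows 1-2 cols 5-6 -> outside (row miss)
  D: rows 6-7 cols 6-8 z=5 -> covers; best now B (z=4)
Winner: B at z=4

Answer: 4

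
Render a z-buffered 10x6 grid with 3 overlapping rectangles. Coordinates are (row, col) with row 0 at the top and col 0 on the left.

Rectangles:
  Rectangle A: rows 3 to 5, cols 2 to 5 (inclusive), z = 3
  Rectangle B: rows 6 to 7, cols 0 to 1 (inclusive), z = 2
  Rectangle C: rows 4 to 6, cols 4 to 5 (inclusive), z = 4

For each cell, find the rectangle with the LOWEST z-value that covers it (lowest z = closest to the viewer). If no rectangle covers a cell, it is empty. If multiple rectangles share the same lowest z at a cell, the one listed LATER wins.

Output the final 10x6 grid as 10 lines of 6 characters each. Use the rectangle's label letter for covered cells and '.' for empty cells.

......
......
......
..AAAA
..AAAA
..AAAA
BB..CC
BB....
......
......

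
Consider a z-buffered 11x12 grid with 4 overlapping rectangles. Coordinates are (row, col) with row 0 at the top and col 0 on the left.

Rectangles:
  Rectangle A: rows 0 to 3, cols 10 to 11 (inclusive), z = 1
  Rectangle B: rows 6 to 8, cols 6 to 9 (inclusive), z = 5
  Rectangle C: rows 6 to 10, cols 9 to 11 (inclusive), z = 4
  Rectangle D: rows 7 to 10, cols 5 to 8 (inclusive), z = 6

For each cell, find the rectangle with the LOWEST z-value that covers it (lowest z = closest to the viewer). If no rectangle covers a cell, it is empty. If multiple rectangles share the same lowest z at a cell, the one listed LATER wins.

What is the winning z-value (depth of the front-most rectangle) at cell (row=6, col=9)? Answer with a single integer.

Answer: 4

Derivation:
Check cell (6,9):
  A: rows 0-3 cols 10-11 -> outside (row miss)
  B: rows 6-8 cols 6-9 z=5 -> covers; best now B (z=5)
  C: rows 6-10 cols 9-11 z=4 -> covers; best now C (z=4)
  D: rows 7-10 cols 5-8 -> outside (row miss)
Winner: C at z=4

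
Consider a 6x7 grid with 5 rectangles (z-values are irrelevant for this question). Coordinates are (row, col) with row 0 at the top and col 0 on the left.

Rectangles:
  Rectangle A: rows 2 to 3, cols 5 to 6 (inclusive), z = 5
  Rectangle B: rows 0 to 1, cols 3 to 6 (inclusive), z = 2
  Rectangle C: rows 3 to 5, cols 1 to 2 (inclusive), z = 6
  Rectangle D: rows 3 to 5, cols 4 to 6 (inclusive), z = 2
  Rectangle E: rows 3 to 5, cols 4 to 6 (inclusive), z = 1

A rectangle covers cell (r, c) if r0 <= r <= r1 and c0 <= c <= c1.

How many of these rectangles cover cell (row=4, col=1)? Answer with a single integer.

Answer: 1

Derivation:
Check cell (4,1):
  A: rows 2-3 cols 5-6 -> outside (row miss)
  B: rows 0-1 cols 3-6 -> outside (row miss)
  C: rows 3-5 cols 1-2 -> covers
  D: rows 3-5 cols 4-6 -> outside (col miss)
  E: rows 3-5 cols 4-6 -> outside (col miss)
Count covering = 1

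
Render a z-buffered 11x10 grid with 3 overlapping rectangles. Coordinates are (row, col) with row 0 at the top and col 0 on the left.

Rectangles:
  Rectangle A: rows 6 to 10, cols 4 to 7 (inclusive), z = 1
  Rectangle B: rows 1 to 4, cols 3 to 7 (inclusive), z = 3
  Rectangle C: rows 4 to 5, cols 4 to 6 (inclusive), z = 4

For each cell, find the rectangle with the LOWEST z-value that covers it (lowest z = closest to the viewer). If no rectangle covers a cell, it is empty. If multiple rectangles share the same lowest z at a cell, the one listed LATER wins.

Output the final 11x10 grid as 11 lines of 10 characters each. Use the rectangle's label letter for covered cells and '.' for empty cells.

..........
...BBBBB..
...BBBBB..
...BBBBB..
...BBBBB..
....CCC...
....AAAA..
....AAAA..
....AAAA..
....AAAA..
....AAAA..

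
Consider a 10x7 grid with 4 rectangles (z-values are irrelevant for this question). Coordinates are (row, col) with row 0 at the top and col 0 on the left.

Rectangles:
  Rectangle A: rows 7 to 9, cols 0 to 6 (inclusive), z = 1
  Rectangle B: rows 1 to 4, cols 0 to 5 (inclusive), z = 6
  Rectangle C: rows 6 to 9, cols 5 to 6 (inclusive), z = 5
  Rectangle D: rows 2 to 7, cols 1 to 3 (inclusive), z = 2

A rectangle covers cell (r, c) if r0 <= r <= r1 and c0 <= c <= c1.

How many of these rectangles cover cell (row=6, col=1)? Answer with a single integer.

Answer: 1

Derivation:
Check cell (6,1):
  A: rows 7-9 cols 0-6 -> outside (row miss)
  B: rows 1-4 cols 0-5 -> outside (row miss)
  C: rows 6-9 cols 5-6 -> outside (col miss)
  D: rows 2-7 cols 1-3 -> covers
Count covering = 1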